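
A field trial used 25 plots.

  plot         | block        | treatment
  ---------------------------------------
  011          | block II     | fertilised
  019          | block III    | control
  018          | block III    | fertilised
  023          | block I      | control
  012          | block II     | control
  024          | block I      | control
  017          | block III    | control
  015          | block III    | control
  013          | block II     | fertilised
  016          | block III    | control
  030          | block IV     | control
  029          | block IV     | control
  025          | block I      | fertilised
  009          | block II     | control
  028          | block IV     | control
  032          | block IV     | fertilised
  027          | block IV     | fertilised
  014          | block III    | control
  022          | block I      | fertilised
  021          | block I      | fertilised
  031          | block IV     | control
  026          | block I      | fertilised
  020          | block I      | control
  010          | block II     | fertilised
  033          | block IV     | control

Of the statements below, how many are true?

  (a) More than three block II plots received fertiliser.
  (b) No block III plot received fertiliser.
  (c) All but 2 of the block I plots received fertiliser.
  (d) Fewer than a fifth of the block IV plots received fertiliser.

(a) block II: |A| = 5, |A ∩ B| = 3; needs |A ∩ B| > 3 — false.
(b) block III: |A| = 6, |A ∩ B| = 1; needs A ∩ B = ∅ (|A ∩ B| = 0) — false.
(c) block I: |A| = 7, |A ∩ B| = 4; needs |A ∖ B| = 2 — false.
(d) block IV: |A| = 7, |A ∩ B| = 2; needs |A ∩ B| / |A| < 1/5 — false.

0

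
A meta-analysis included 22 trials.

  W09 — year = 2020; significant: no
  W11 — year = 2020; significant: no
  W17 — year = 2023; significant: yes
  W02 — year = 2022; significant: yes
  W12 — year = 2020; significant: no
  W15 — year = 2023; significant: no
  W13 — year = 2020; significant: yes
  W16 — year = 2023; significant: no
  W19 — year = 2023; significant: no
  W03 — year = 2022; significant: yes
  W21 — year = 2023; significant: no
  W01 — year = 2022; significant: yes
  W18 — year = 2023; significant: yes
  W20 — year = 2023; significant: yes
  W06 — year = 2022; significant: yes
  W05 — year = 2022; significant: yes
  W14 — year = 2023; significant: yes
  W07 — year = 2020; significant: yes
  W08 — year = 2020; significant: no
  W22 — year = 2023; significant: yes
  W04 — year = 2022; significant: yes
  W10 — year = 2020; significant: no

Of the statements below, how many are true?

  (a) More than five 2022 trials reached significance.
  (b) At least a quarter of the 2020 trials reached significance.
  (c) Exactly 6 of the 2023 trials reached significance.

2

(a) 2022: |A| = 6, |A ∩ B| = 6; needs |A ∩ B| > 5 — true.
(b) 2020: |A| = 7, |A ∩ B| = 2; needs |A ∩ B| / |A| ≥ 1/4 — true.
(c) 2023: |A| = 9, |A ∩ B| = 5; needs |A ∩ B| = 6 — false.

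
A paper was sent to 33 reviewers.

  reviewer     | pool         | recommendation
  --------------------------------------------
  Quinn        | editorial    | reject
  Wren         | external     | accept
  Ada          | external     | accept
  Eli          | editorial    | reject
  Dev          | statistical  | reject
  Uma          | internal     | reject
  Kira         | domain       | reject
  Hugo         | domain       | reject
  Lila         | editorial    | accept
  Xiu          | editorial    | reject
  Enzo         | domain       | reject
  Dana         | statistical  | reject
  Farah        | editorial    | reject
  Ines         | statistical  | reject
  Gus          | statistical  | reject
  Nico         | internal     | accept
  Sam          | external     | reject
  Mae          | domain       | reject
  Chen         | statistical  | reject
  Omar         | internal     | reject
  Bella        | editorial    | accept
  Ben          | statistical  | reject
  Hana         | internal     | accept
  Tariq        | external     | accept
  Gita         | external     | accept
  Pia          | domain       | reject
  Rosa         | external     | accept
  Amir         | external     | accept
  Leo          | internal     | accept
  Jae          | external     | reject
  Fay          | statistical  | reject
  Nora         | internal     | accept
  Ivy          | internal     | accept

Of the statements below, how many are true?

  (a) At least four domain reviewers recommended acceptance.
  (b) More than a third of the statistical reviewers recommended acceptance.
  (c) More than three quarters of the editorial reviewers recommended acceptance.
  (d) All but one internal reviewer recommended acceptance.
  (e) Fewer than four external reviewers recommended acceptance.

0

(a) domain: |A| = 5, |A ∩ B| = 0; needs |A ∩ B| ≥ 4 — false.
(b) statistical: |A| = 7, |A ∩ B| = 0; needs |A ∩ B| / |A| > 1/3 — false.
(c) editorial: |A| = 6, |A ∩ B| = 2; needs |A ∩ B| / |A| > 3/4 — false.
(d) internal: |A| = 7, |A ∩ B| = 5; needs |A ∖ B| = 1 — false.
(e) external: |A| = 8, |A ∩ B| = 6; needs |A ∩ B| < 4 — false.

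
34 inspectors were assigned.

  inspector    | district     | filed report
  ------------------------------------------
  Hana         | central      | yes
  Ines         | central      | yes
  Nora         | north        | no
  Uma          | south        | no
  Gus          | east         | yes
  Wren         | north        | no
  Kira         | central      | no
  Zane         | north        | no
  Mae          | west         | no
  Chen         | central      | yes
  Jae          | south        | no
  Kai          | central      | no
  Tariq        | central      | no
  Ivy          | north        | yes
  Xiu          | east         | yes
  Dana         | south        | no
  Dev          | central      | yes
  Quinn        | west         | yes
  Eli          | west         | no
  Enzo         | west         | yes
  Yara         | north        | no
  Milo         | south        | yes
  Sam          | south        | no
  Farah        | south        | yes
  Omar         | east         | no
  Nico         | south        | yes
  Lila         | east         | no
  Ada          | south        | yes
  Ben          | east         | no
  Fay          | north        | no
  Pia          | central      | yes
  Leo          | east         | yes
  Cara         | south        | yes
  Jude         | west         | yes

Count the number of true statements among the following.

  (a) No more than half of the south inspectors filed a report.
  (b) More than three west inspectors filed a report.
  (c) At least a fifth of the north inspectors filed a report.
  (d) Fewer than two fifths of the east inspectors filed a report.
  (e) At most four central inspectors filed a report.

(a) south: |A| = 9, |A ∩ B| = 5; needs |A ∩ B| ≤ |A ∖ B| — false.
(b) west: |A| = 5, |A ∩ B| = 3; needs |A ∩ B| > 3 — false.
(c) north: |A| = 6, |A ∩ B| = 1; needs |A ∩ B| / |A| ≥ 1/5 — false.
(d) east: |A| = 6, |A ∩ B| = 3; needs |A ∩ B| / |A| < 2/5 — false.
(e) central: |A| = 8, |A ∩ B| = 5; needs |A ∩ B| ≤ 4 — false.

0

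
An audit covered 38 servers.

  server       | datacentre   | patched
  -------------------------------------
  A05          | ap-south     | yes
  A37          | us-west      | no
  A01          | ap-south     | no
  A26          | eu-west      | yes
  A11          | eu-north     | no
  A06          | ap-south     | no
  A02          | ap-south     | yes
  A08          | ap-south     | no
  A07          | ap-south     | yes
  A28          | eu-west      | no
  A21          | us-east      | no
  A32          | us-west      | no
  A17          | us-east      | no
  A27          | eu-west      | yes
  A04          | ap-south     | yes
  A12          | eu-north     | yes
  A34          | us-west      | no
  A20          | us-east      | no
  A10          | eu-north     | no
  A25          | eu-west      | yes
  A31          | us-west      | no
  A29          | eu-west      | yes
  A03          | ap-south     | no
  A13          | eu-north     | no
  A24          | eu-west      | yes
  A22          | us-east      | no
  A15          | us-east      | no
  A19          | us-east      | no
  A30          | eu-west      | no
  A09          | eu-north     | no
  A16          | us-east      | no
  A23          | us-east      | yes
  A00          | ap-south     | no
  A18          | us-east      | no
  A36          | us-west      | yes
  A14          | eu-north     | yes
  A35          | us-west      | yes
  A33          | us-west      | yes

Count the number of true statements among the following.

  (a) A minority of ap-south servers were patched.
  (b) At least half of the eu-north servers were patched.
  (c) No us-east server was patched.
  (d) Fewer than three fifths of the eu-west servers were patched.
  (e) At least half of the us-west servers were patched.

(a) ap-south: |A| = 9, |A ∩ B| = 4; needs |A ∩ B| < |A ∖ B| — true.
(b) eu-north: |A| = 6, |A ∩ B| = 2; needs |A ∩ B| ≥ |A ∖ B| — false.
(c) us-east: |A| = 9, |A ∩ B| = 1; needs A ∩ B = ∅ (|A ∩ B| = 0) — false.
(d) eu-west: |A| = 7, |A ∩ B| = 5; needs |A ∩ B| / |A| < 3/5 — false.
(e) us-west: |A| = 7, |A ∩ B| = 3; needs |A ∩ B| ≥ |A ∖ B| — false.

1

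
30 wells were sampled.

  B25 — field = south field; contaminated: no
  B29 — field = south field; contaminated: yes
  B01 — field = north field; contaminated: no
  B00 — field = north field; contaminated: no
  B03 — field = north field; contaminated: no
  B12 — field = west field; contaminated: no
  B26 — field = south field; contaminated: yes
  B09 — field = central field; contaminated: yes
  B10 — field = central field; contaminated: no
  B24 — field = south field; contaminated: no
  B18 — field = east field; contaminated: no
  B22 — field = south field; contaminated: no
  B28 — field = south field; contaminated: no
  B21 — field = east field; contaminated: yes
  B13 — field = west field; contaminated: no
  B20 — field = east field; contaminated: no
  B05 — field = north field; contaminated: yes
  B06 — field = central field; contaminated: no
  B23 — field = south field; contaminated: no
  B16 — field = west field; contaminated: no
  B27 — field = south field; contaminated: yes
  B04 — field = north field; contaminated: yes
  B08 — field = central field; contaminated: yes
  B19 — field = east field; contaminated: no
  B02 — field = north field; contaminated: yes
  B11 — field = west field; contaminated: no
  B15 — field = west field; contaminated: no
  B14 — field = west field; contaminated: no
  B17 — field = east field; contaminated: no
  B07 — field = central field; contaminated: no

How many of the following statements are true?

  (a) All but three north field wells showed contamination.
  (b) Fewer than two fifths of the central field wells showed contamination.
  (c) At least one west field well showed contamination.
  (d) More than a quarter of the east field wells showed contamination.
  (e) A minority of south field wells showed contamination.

(a) north field: |A| = 6, |A ∩ B| = 3; needs |A ∖ B| = 3 — true.
(b) central field: |A| = 5, |A ∩ B| = 2; needs |A ∩ B| / |A| < 2/5 — false.
(c) west field: |A| = 6, |A ∩ B| = 0; needs A ∩ B ≠ ∅ (|A ∩ B| ≥ 1) — false.
(d) east field: |A| = 5, |A ∩ B| = 1; needs |A ∩ B| / |A| > 1/4 — false.
(e) south field: |A| = 8, |A ∩ B| = 3; needs |A ∩ B| < |A ∖ B| — true.

2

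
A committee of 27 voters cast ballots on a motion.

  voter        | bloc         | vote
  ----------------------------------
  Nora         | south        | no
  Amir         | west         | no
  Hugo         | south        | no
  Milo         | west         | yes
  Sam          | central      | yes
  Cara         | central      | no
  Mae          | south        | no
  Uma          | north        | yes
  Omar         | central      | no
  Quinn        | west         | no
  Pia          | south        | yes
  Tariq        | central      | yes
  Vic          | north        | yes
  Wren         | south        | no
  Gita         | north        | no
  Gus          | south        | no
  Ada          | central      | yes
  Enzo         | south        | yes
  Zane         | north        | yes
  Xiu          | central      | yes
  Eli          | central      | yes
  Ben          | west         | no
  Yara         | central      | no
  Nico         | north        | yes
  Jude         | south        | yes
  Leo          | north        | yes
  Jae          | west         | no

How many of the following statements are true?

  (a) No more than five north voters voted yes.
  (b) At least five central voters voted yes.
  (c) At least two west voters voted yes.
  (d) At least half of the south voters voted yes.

2

(a) north: |A| = 6, |A ∩ B| = 5; needs |A ∩ B| ≤ 5 — true.
(b) central: |A| = 8, |A ∩ B| = 5; needs |A ∩ B| ≥ 5 — true.
(c) west: |A| = 5, |A ∩ B| = 1; needs |A ∩ B| ≥ 2 — false.
(d) south: |A| = 8, |A ∩ B| = 3; needs |A ∩ B| ≥ |A ∖ B| — false.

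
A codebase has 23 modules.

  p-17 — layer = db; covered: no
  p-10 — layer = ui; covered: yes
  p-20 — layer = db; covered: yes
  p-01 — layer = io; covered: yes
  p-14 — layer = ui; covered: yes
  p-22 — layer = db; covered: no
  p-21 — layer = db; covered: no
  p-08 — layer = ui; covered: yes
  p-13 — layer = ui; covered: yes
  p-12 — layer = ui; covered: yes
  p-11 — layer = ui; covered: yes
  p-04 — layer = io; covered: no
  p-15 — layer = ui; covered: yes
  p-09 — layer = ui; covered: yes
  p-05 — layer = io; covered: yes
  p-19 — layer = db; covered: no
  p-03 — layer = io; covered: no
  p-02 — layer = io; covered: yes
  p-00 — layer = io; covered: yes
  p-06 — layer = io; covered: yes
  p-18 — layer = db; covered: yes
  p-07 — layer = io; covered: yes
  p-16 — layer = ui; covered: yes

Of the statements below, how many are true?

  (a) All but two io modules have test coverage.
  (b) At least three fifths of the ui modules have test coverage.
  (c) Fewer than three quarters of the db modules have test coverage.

(a) io: |A| = 8, |A ∩ B| = 6; needs |A ∖ B| = 2 — true.
(b) ui: |A| = 9, |A ∩ B| = 9; needs |A ∩ B| / |A| ≥ 3/5 — true.
(c) db: |A| = 6, |A ∩ B| = 2; needs |A ∩ B| / |A| < 3/4 — true.

3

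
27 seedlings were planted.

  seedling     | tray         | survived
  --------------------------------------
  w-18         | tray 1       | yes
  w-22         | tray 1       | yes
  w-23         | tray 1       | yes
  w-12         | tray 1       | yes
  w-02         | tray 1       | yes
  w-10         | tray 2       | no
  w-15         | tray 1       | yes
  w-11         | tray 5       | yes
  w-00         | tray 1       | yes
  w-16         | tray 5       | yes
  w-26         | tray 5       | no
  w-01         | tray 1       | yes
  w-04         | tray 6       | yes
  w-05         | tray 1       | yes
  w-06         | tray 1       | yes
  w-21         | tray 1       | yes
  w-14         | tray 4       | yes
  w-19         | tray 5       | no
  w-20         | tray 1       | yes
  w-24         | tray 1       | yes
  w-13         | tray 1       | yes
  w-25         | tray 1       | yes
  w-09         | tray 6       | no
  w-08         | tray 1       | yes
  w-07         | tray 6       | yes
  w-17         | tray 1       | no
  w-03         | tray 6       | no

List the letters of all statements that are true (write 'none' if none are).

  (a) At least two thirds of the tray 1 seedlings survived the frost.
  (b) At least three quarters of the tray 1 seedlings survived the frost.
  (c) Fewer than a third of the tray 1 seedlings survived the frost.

|A| = 17, |A ∩ B| = 16, |A ∖ B| = 1.
(a) |A ∩ B| / |A| ≥ 2/3: holds.
(b) |A ∩ B| / |A| ≥ 3/4: holds.
(c) |A ∩ B| / |A| < 1/3: fails.

(a), (b)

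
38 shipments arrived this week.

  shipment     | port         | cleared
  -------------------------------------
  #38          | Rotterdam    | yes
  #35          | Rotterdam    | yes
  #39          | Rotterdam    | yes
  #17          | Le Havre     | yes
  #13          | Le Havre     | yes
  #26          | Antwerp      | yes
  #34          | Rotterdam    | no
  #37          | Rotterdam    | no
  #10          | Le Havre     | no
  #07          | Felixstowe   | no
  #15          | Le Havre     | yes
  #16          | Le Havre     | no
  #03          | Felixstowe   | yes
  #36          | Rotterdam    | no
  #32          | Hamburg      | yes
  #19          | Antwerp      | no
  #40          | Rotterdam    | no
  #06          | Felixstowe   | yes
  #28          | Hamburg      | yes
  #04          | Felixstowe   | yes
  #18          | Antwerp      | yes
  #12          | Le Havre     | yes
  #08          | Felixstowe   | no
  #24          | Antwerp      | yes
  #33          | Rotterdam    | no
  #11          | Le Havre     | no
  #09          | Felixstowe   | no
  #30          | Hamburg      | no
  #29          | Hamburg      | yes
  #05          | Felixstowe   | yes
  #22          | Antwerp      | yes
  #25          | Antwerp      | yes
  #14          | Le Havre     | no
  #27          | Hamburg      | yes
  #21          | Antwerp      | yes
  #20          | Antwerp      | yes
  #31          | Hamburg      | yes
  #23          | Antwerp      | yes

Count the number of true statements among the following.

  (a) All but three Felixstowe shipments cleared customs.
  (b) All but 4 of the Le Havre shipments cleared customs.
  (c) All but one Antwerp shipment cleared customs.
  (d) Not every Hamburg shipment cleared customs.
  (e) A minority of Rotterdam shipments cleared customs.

(a) Felixstowe: |A| = 7, |A ∩ B| = 4; needs |A ∖ B| = 3 — true.
(b) Le Havre: |A| = 8, |A ∩ B| = 4; needs |A ∖ B| = 4 — true.
(c) Antwerp: |A| = 9, |A ∩ B| = 8; needs |A ∖ B| = 1 — true.
(d) Hamburg: |A| = 6, |A ∩ B| = 5; needs A ⊄ B (|A ∖ B| ≥ 1) — true.
(e) Rotterdam: |A| = 8, |A ∩ B| = 3; needs |A ∩ B| < |A ∖ B| — true.

5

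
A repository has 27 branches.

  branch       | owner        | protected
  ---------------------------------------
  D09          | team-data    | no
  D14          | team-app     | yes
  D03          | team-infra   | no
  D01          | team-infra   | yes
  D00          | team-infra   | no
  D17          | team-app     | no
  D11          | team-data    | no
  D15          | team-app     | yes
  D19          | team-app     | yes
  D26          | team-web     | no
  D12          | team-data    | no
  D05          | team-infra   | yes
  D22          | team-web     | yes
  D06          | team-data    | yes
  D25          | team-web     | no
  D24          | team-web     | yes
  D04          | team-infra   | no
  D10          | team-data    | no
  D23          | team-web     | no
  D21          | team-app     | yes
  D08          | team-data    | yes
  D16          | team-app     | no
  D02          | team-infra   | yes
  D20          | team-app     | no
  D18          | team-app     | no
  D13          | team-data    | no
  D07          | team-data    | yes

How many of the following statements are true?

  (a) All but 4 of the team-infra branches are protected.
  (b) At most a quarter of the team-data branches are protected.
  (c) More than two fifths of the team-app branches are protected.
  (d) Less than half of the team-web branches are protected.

2

(a) team-infra: |A| = 6, |A ∩ B| = 3; needs |A ∖ B| = 4 — false.
(b) team-data: |A| = 8, |A ∩ B| = 3; needs |A ∩ B| / |A| ≤ 1/4 — false.
(c) team-app: |A| = 8, |A ∩ B| = 4; needs |A ∩ B| / |A| > 2/5 — true.
(d) team-web: |A| = 5, |A ∩ B| = 2; needs |A ∩ B| < |A ∖ B| — true.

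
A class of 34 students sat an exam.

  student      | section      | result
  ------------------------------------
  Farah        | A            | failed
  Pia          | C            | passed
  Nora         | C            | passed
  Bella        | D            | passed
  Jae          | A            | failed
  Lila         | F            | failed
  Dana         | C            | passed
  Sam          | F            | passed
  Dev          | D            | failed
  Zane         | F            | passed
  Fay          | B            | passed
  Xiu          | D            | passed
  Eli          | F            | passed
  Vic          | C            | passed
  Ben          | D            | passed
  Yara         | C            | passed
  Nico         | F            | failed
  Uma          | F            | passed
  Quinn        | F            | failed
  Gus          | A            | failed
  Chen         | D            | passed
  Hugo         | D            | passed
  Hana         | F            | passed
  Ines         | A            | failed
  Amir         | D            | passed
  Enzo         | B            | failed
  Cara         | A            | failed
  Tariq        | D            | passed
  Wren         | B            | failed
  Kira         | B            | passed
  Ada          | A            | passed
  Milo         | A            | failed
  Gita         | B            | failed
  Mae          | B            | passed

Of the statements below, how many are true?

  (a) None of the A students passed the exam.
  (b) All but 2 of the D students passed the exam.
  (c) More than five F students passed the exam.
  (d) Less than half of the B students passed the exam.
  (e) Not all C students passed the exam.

(a) A: |A| = 7, |A ∩ B| = 1; needs A ∩ B = ∅ (|A ∩ B| = 0) — false.
(b) D: |A| = 8, |A ∩ B| = 7; needs |A ∖ B| = 2 — false.
(c) F: |A| = 8, |A ∩ B| = 5; needs |A ∩ B| > 5 — false.
(d) B: |A| = 6, |A ∩ B| = 3; needs |A ∩ B| < |A ∖ B| — false.
(e) C: |A| = 5, |A ∩ B| = 5; needs A ⊄ B (|A ∖ B| ≥ 1) — false.

0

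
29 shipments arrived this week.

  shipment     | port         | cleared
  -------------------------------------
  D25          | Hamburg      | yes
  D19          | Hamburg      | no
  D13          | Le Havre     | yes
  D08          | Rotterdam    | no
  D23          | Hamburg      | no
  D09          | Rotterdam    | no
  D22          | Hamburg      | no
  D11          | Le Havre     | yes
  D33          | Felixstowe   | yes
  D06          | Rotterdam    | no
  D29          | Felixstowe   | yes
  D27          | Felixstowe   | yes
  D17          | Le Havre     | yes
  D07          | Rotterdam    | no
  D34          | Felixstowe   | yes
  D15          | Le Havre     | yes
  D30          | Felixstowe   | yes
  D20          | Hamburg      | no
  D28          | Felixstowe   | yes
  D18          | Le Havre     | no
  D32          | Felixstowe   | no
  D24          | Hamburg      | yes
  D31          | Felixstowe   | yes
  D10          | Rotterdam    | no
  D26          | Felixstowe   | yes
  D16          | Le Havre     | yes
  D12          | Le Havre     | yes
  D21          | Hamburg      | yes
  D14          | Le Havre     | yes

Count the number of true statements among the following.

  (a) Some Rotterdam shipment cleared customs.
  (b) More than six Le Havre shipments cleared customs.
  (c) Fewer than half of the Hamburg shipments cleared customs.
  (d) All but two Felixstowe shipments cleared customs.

(a) Rotterdam: |A| = 5, |A ∩ B| = 0; needs A ∩ B ≠ ∅ (|A ∩ B| ≥ 1) — false.
(b) Le Havre: |A| = 8, |A ∩ B| = 7; needs |A ∩ B| > 6 — true.
(c) Hamburg: |A| = 7, |A ∩ B| = 3; needs |A ∩ B| < |A ∖ B| — true.
(d) Felixstowe: |A| = 9, |A ∩ B| = 8; needs |A ∖ B| = 2 — false.

2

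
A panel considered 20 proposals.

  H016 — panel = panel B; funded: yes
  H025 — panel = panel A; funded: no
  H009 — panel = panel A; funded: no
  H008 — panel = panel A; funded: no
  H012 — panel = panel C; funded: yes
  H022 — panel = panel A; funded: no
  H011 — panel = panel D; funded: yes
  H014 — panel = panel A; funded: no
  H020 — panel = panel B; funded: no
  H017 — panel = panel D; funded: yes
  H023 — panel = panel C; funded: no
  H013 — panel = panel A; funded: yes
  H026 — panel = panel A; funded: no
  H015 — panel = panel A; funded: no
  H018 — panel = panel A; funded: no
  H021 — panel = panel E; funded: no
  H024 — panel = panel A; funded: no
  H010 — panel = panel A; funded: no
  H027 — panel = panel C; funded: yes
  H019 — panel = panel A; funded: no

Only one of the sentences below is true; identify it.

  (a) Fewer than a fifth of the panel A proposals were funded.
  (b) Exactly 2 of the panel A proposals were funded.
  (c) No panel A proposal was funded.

|A| = 12, |A ∩ B| = 1, |A ∖ B| = 11.
(a) requires |A ∩ B| / |A| < 1/5: true.
(b) requires |A ∩ B| = 2: false.
(c) requires A ∩ B = ∅ (|A ∩ B| = 0): false.

(a)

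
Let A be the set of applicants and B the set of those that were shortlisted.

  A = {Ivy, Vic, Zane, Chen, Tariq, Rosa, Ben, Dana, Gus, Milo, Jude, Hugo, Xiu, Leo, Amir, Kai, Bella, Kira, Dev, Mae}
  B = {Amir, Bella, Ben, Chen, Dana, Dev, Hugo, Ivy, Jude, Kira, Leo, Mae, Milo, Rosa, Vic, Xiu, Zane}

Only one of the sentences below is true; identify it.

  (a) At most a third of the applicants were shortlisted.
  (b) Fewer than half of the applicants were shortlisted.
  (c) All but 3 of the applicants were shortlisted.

|A| = 20, |A ∩ B| = 17, |A ∖ B| = 3.
(a) requires |A ∩ B| / |A| ≤ 1/3: false.
(b) requires |A ∩ B| < |A ∖ B|: false.
(c) requires |A ∖ B| = 3: true.

(c)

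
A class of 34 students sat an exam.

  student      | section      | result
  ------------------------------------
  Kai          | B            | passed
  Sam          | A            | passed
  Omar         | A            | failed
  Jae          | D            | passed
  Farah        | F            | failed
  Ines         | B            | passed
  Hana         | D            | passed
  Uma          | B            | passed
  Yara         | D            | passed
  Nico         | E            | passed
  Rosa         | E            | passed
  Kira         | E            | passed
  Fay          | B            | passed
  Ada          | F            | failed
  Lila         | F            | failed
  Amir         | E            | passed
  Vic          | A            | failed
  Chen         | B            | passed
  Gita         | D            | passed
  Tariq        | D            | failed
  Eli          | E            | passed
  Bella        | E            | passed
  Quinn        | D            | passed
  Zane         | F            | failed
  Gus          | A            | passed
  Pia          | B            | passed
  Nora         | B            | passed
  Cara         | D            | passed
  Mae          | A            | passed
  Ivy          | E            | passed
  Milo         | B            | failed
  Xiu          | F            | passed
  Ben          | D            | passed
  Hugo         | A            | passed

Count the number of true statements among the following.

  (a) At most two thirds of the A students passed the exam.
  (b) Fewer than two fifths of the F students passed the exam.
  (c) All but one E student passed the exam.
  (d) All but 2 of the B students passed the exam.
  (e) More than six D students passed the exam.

3

(a) A: |A| = 6, |A ∩ B| = 4; needs |A ∩ B| / |A| ≤ 2/3 — true.
(b) F: |A| = 5, |A ∩ B| = 1; needs |A ∩ B| / |A| < 2/5 — true.
(c) E: |A| = 7, |A ∩ B| = 7; needs |A ∖ B| = 1 — false.
(d) B: |A| = 8, |A ∩ B| = 7; needs |A ∖ B| = 2 — false.
(e) D: |A| = 8, |A ∩ B| = 7; needs |A ∩ B| > 6 — true.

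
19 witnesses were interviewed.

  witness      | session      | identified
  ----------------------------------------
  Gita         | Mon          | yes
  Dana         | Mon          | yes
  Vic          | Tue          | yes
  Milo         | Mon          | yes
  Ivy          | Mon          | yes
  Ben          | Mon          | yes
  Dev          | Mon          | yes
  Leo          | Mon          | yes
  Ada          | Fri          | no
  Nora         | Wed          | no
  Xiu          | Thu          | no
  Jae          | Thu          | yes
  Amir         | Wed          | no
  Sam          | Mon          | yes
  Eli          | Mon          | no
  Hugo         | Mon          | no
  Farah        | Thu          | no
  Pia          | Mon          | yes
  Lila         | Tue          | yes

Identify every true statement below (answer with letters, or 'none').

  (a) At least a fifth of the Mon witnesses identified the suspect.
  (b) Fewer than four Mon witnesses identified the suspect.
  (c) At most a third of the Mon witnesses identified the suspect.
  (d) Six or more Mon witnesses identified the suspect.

|A| = 11, |A ∩ B| = 9, |A ∖ B| = 2.
(a) |A ∩ B| / |A| ≥ 1/5: holds.
(b) |A ∩ B| < 4: fails.
(c) |A ∩ B| / |A| ≤ 1/3: fails.
(d) |A ∩ B| ≥ 6: holds.

(a), (d)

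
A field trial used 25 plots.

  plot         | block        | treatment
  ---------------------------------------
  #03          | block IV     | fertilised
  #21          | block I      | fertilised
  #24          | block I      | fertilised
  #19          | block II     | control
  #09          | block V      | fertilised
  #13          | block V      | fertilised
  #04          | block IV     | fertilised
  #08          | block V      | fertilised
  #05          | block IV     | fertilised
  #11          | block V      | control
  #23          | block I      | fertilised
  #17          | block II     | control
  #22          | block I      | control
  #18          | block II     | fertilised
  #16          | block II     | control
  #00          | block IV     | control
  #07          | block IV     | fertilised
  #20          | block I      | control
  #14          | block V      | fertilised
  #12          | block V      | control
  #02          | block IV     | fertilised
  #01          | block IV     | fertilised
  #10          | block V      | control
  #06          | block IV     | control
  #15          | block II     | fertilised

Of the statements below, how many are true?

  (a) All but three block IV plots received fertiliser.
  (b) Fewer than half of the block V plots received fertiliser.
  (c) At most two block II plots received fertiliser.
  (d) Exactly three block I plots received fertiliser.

2

(a) block IV: |A| = 8, |A ∩ B| = 6; needs |A ∖ B| = 3 — false.
(b) block V: |A| = 7, |A ∩ B| = 4; needs |A ∩ B| < |A ∖ B| — false.
(c) block II: |A| = 5, |A ∩ B| = 2; needs |A ∩ B| ≤ 2 — true.
(d) block I: |A| = 5, |A ∩ B| = 3; needs |A ∩ B| = 3 — true.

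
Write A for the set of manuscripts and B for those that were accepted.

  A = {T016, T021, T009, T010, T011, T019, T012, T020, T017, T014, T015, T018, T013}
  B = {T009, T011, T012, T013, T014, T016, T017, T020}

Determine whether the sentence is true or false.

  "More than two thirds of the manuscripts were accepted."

False

Truth condition: |A ∩ B| / |A| > 2/3.
A (the restrictor) = {T016, T021, T009, T010, T011, T019, T012, T020, T017, T014, T015, T018, T013}, |A| = 13.
A ∩ B = {T016, T009, T011, T012, T020, T017, T014, T013}, so |A ∩ B| = 8.
A ∖ B = {T021, T010, T019, T015, T018}, so |A ∖ B| = 5.
|A ∩ B|/|A| = 8/13, so the statement is false.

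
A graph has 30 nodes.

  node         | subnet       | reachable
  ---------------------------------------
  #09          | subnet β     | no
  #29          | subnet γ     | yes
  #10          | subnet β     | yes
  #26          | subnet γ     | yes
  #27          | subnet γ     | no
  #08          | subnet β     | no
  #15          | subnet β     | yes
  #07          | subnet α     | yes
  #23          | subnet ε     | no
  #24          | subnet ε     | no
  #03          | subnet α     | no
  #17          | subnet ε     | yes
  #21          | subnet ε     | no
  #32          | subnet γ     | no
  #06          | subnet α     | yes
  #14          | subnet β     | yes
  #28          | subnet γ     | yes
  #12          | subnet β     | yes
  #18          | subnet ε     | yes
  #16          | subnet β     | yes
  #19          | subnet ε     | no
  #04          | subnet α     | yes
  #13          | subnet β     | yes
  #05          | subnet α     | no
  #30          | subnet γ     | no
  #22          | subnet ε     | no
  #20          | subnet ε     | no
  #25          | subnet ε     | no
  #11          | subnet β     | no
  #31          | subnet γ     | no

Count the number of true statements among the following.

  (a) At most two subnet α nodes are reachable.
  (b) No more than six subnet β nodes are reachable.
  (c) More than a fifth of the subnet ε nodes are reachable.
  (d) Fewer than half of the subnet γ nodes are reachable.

(a) subnet α: |A| = 5, |A ∩ B| = 3; needs |A ∩ B| ≤ 2 — false.
(b) subnet β: |A| = 9, |A ∩ B| = 6; needs |A ∩ B| ≤ 6 — true.
(c) subnet ε: |A| = 9, |A ∩ B| = 2; needs |A ∩ B| / |A| > 1/5 — true.
(d) subnet γ: |A| = 7, |A ∩ B| = 3; needs |A ∩ B| < |A ∖ B| — true.

3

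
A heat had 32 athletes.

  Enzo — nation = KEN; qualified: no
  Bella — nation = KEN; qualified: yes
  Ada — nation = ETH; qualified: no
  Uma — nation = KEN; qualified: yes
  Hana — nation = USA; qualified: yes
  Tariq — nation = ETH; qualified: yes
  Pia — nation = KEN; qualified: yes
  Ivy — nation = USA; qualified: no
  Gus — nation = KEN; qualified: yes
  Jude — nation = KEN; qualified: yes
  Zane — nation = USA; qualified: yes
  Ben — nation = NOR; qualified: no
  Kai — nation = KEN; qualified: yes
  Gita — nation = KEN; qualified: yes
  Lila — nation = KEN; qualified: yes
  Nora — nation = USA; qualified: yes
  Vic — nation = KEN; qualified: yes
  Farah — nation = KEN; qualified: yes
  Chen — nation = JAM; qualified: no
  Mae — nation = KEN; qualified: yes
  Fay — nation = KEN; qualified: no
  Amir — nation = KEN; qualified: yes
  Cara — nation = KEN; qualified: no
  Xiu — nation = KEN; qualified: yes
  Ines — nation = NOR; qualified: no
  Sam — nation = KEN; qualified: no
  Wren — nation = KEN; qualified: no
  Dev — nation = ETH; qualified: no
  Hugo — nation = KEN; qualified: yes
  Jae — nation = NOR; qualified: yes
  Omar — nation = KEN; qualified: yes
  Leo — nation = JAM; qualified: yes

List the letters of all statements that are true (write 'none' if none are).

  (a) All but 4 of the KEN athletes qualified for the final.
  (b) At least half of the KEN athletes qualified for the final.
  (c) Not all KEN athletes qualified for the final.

(b), (c)

|A| = 20, |A ∩ B| = 15, |A ∖ B| = 5.
(a) |A ∖ B| = 4: fails.
(b) |A ∩ B| ≥ |A ∖ B|: holds.
(c) A ⊄ B (|A ∖ B| ≥ 1): holds.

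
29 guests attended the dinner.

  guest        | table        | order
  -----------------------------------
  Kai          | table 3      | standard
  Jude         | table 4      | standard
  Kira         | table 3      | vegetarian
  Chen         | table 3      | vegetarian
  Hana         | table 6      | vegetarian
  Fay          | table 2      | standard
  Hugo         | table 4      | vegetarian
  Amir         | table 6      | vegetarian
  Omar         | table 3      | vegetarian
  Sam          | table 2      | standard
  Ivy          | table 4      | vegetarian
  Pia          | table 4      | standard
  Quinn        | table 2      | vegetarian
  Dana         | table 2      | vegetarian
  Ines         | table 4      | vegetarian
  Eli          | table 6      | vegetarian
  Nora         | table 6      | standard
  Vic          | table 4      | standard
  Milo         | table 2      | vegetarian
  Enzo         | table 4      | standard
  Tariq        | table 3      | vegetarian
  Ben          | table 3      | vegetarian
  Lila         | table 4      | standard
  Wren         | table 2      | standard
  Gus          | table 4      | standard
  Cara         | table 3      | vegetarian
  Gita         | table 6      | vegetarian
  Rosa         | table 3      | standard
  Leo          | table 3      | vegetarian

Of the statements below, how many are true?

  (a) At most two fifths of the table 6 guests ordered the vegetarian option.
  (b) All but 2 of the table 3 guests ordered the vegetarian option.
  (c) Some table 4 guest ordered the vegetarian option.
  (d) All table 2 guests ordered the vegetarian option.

(a) table 6: |A| = 5, |A ∩ B| = 4; needs |A ∩ B| / |A| ≤ 2/5 — false.
(b) table 3: |A| = 9, |A ∩ B| = 7; needs |A ∖ B| = 2 — true.
(c) table 4: |A| = 9, |A ∩ B| = 3; needs A ∩ B ≠ ∅ (|A ∩ B| ≥ 1) — true.
(d) table 2: |A| = 6, |A ∩ B| = 3; needs A ⊆ B, i.e. every element of A is in B (|A ∖ B| = 0) — false.

2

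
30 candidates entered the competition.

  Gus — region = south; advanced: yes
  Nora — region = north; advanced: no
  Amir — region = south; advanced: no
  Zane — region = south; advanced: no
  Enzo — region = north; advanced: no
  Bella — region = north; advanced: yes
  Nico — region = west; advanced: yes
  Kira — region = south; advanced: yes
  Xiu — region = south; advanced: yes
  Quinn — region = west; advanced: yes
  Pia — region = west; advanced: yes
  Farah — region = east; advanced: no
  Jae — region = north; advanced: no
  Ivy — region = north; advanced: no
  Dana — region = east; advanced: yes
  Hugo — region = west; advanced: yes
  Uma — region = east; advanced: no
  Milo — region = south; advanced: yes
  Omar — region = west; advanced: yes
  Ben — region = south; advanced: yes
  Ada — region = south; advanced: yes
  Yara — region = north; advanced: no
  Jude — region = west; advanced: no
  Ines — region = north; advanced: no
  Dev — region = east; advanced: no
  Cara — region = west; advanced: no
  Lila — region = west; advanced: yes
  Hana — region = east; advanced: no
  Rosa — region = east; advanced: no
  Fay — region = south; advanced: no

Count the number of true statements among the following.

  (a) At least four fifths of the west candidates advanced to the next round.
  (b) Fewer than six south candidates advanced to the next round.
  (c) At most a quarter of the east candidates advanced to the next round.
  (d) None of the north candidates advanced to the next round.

1

(a) west: |A| = 8, |A ∩ B| = 6; needs |A ∩ B| / |A| ≥ 4/5 — false.
(b) south: |A| = 9, |A ∩ B| = 6; needs |A ∩ B| < 6 — false.
(c) east: |A| = 6, |A ∩ B| = 1; needs |A ∩ B| / |A| ≤ 1/4 — true.
(d) north: |A| = 7, |A ∩ B| = 1; needs A ∩ B = ∅ (|A ∩ B| = 0) — false.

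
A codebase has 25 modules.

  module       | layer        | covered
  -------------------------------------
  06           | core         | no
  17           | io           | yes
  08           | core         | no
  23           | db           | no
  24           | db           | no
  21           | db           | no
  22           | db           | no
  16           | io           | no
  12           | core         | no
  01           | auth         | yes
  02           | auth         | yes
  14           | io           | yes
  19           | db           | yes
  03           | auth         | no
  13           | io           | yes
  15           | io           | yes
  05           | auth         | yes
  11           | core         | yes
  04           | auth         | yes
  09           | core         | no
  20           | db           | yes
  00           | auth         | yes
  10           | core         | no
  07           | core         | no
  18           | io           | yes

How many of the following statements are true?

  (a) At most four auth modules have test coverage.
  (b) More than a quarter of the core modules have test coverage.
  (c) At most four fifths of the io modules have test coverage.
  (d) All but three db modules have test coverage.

0

(a) auth: |A| = 6, |A ∩ B| = 5; needs |A ∩ B| ≤ 4 — false.
(b) core: |A| = 7, |A ∩ B| = 1; needs |A ∩ B| / |A| > 1/4 — false.
(c) io: |A| = 6, |A ∩ B| = 5; needs |A ∩ B| / |A| ≤ 4/5 — false.
(d) db: |A| = 6, |A ∩ B| = 2; needs |A ∖ B| = 3 — false.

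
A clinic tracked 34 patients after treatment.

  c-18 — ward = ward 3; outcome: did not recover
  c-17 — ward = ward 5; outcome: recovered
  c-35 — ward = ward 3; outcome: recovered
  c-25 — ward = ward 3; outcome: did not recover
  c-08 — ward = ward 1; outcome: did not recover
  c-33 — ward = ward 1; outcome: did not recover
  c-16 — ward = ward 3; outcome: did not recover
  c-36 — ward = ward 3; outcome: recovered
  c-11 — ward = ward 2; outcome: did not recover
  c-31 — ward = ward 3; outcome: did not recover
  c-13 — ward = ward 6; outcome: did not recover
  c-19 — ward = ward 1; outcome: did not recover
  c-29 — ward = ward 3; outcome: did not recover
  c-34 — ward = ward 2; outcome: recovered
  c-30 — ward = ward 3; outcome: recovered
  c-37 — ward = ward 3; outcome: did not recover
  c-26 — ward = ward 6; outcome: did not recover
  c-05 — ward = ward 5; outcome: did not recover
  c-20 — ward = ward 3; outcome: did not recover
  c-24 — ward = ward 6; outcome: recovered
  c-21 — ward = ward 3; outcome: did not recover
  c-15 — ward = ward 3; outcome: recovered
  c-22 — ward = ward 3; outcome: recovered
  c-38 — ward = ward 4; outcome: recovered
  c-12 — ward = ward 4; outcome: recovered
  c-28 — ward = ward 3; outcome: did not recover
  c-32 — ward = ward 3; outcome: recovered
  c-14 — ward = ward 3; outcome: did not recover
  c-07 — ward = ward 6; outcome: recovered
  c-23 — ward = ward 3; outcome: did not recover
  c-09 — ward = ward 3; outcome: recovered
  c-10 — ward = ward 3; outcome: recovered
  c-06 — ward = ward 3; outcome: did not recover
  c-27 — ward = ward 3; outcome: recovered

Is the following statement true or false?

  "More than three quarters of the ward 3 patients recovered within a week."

False

The determiner here denotes the relation: |A ∩ B| / |A| > 3/4.
|A| = 21, |A ∩ B| = 9, |A ∖ B| = 12.
|A ∩ B|/|A| = 9/21, so the statement is false.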